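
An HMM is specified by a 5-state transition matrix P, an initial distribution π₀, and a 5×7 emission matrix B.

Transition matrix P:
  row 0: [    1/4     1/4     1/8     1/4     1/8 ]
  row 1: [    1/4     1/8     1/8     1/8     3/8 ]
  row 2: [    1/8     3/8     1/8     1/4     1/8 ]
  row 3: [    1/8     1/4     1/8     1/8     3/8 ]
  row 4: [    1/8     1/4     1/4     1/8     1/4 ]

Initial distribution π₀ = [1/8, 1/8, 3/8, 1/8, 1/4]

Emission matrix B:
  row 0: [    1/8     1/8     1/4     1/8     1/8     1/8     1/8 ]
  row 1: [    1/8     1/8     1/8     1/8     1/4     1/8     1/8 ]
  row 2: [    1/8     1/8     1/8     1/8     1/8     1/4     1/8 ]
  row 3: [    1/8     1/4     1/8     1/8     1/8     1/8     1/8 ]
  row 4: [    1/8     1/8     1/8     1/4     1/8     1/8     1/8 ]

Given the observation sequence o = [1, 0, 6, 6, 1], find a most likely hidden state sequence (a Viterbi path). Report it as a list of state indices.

path = [2, 1, 4, 2, 3]

t=0: δ = [1.562e-02, 1.562e-02, 4.688e-02, 3.125e-02, 3.125e-02]  (obs o_0=1)
t=1: δ = [7.324e-04, 2.197e-03, 9.766e-04, 1.465e-03, 1.465e-03]  ψ = [2, 2, 4, 2, 3]  (obs o_1=0)
t=2: δ = [6.866e-05, 4.578e-05, 4.578e-05, 3.433e-05, 1.030e-04]  ψ = [1, 2, 4, 1, 1]  (obs o_2=6)
t=3: δ = [2.146e-06, 3.219e-06, 3.219e-06, 2.146e-06, 3.219e-06]  ψ = [0, 4, 4, 0, 4]  (obs o_3=6)
t=4: δ = [1.006e-07, 1.509e-07, 1.006e-07, 2.012e-07, 1.509e-07]  ψ = [1, 2, 4, 2, 1]  (obs o_4=1)
backtrack: best end state = 3; path = [2, 1, 4, 2, 3]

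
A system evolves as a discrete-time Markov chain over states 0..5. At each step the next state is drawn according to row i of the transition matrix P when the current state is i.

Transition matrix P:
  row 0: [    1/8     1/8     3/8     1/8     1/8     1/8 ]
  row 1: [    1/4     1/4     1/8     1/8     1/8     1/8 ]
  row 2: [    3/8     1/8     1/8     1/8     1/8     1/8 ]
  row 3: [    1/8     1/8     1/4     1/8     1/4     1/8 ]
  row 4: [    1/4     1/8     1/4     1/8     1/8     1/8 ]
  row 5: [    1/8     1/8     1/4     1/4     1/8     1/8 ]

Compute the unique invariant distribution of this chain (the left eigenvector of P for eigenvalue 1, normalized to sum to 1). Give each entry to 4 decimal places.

Balance equations π_j = Σ_i π_i·P[i][j]:
  π_0 = 1/8·π_0 + 1/4·π_1 + 3/8·π_2 + 1/8·π_3 + 1/4·π_4 + 1/8·π_5
  π_1 = 1/8·π_0 + 1/4·π_1 + 1/8·π_2 + 1/8·π_3 + 1/8·π_4 + 1/8·π_5
  π_2 = 3/8·π_0 + 1/8·π_1 + 1/8·π_2 + 1/4·π_3 + 1/4·π_4 + 1/4·π_5
  π_3 = 1/8·π_0 + 1/8·π_1 + 1/8·π_2 + 1/8·π_3 + 1/8·π_4 + 1/4·π_5
  π_4 = 1/8·π_0 + 1/8·π_1 + 1/8·π_2 + 1/4·π_3 + 1/8·π_4 + 1/8·π_5
  normalize: π_0 + π_1 + π_2 + π_3 + π_4 + π_5 = 1
Solving the linear system gives exactly π = [1565/7168, 1/7, 1653/7168, 9/64, 73/512, 1/8].

π = [0.2183, 0.1429, 0.2306, 0.1406, 0.1426, 0.1250]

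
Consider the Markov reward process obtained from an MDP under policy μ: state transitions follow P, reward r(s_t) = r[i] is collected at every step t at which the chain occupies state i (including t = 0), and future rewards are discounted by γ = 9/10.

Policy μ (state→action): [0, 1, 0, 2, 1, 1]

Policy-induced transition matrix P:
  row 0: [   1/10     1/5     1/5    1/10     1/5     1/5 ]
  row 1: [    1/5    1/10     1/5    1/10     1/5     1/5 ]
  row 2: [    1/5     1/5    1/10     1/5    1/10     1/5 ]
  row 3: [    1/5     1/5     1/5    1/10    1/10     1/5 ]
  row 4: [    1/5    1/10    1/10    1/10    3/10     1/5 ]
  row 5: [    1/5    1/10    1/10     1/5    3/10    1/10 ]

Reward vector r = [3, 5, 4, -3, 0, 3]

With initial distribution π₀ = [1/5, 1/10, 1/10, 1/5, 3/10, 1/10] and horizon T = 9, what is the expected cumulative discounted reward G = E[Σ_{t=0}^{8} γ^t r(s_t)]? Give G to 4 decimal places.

G = 11.5602

t=0: π = [0.2000, 0.1000, 0.1000, 0.2000, 0.3000, 0.1000], E[r] = 1.2000, γ^t·E[r] = 1.200000, running G = 1.200000
t=1: π = [0.1800, 0.1500, 0.1500, 0.1200, 0.2100, 0.1900], E[r] = 2.1000, γ^t·E[r] = 1.890000, running G = 3.090000
t=2: π = [0.1820, 0.1450, 0.1450, 0.1340, 0.2130, 0.1810], E[r] = 1.9920, γ^t·E[r] = 1.613520, running G = 4.703520
t=3: π = [0.1818, 0.1461, 0.1461, 0.1326, 0.2115, 0.1819], E[r] = 2.0082, γ^t·E[r] = 1.463978, running G = 6.167498
t=4: π = [0.1818, 0.1461, 0.1461, 0.1328, 0.2115, 0.1818], E[r] = 2.0069, γ^t·E[r] = 1.316753, running G = 7.484251
t=5: π = [0.1818, 0.1461, 0.1461, 0.1328, 0.2114, 0.1818], E[r] = 2.0072, γ^t·E[r] = 1.185206, running G = 8.669457
t=6: π = [0.1818, 0.1461, 0.1461, 0.1328, 0.2114, 0.1818], E[r] = 2.0071, γ^t·E[r] = 1.066680, running G = 9.736137
t=7: π = [0.1818, 0.1461, 0.1461, 0.1328, 0.2114, 0.1818], E[r] = 2.0072, γ^t·E[r] = 0.960014, running G = 10.696151
t=8: π = [0.1818, 0.1461, 0.1461, 0.1328, 0.2114, 0.1818], E[r] = 2.0072, γ^t·E[r] = 0.864012, running G = 11.560163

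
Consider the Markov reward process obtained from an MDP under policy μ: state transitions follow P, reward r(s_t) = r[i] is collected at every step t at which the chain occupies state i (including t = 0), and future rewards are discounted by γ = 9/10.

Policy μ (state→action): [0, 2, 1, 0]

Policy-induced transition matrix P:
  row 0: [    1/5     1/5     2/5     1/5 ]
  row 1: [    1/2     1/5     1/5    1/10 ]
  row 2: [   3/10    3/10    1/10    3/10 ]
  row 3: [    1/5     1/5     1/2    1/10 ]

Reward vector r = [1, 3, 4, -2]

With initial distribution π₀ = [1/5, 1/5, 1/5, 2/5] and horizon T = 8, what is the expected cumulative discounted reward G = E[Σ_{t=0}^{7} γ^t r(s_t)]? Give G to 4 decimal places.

t=0: π = [0.2000, 0.2000, 0.2000, 0.4000], E[r] = 0.8000, γ^t·E[r] = 0.800000, running G = 0.800000
t=1: π = [0.2800, 0.2200, 0.3400, 0.1600], E[r] = 1.9800, γ^t·E[r] = 1.782000, running G = 2.582000
t=2: π = [0.3000, 0.2340, 0.2700, 0.1960], E[r] = 1.6900, γ^t·E[r] = 1.368900, running G = 3.950900
t=3: π = [0.2972, 0.2270, 0.2918, 0.1840], E[r] = 1.7774, γ^t·E[r] = 1.295725, running G = 5.246625
t=4: π = [0.2973, 0.2292, 0.2855, 0.1881], E[r] = 1.7505, γ^t·E[r] = 1.148503, running G = 6.395128
t=5: π = [0.2973, 0.2285, 0.2873, 0.1868], E[r] = 1.7586, γ^t·E[r] = 1.038456, running G = 7.433583
t=6: π = [0.2973, 0.2287, 0.2868, 0.1872], E[r] = 1.7562, γ^t·E[r] = 0.933314, running G = 8.366897
t=7: π = [0.2973, 0.2287, 0.2869, 0.1871], E[r] = 1.7569, γ^t·E[r] = 0.840332, running G = 9.207229

G = 9.2072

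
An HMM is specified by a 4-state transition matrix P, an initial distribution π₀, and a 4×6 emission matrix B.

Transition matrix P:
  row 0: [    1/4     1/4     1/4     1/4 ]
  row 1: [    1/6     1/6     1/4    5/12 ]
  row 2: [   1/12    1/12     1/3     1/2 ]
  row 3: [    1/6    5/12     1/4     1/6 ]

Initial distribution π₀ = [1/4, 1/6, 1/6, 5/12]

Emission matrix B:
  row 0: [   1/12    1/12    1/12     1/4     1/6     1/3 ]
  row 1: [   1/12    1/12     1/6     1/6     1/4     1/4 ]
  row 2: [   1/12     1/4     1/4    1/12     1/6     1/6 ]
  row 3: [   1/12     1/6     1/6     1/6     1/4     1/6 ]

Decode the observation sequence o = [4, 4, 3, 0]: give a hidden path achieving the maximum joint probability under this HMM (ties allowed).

t=0: δ = [4.167e-02, 4.167e-02, 2.778e-02, 1.042e-01]  (obs o_0=4)
t=1: δ = [2.894e-03, 1.085e-02, 4.340e-03, 4.340e-03]  ψ = [3, 3, 3, 1]  (obs o_1=4)
t=2: δ = [4.521e-04, 3.014e-04, 2.261e-04, 7.535e-04]  ψ = [1, 1, 1, 1]  (obs o_2=3)
t=3: δ = [1.047e-05, 2.616e-05, 1.570e-05, 1.047e-05]  ψ = [3, 3, 3, 1]  (obs o_3=0)
backtrack: best end state = 1; path = [3, 1, 3, 1]

path = [3, 1, 3, 1]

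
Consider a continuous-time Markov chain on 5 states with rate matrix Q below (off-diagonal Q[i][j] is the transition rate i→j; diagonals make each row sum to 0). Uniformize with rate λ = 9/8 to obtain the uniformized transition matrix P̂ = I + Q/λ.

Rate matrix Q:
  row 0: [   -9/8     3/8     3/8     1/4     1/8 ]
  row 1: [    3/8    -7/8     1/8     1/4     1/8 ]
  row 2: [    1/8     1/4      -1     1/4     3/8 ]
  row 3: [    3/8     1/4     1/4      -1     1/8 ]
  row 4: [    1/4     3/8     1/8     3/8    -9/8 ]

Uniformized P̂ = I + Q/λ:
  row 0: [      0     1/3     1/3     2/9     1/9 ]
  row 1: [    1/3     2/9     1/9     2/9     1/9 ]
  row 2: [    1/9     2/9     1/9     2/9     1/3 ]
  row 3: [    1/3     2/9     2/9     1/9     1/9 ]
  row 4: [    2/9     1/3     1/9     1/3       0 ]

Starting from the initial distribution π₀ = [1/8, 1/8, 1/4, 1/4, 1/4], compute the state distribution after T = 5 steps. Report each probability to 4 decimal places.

t=0: π = [0.1250, 0.1250, 0.2500, 0.2500, 0.2500]
t=1: π = [0.2083, 0.2639, 0.1667, 0.2222, 0.1389]
t=2: π = [0.2114, 0.2608, 0.1821, 0.2130, 0.1327]
t=3: π = [0.2076, 0.2605, 0.1818, 0.2133, 0.1368]
t=4: π = [0.2085, 0.2605, 0.1810, 0.2137, 0.1363]
t=5: π = [0.2085, 0.2605, 0.1812, 0.2136, 0.1362]

π = [0.2085, 0.2605, 0.1812, 0.2136, 0.1362]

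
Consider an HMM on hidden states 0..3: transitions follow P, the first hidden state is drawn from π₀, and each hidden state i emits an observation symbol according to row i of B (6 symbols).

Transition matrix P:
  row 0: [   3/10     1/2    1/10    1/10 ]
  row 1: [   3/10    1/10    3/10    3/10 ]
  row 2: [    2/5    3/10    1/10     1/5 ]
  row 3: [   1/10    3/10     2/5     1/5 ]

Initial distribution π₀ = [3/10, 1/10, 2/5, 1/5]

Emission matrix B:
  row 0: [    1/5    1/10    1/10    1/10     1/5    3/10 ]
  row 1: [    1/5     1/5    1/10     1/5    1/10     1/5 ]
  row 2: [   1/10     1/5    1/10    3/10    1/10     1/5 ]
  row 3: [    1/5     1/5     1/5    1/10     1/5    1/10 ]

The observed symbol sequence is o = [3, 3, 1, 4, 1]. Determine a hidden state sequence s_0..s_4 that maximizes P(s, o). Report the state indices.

path = [2, 1, 2, 0, 1]

t=0: δ = [3.000e-02, 2.000e-02, 1.200e-01, 2.000e-02]  (obs o_0=3)
t=1: δ = [4.800e-03, 7.200e-03, 3.600e-03, 2.400e-03]  ψ = [2, 2, 2, 2]  (obs o_1=3)
t=2: δ = [2.160e-04, 4.800e-04, 4.320e-04, 4.320e-04]  ψ = [1, 0, 1, 1]  (obs o_2=1)
t=3: δ = [3.456e-05, 1.296e-05, 1.728e-05, 2.880e-05]  ψ = [2, 2, 3, 1]  (obs o_3=4)
t=4: δ = [1.037e-06, 3.456e-06, 2.304e-06, 1.152e-06]  ψ = [0, 0, 3, 3]  (obs o_4=1)
backtrack: best end state = 1; path = [2, 1, 2, 0, 1]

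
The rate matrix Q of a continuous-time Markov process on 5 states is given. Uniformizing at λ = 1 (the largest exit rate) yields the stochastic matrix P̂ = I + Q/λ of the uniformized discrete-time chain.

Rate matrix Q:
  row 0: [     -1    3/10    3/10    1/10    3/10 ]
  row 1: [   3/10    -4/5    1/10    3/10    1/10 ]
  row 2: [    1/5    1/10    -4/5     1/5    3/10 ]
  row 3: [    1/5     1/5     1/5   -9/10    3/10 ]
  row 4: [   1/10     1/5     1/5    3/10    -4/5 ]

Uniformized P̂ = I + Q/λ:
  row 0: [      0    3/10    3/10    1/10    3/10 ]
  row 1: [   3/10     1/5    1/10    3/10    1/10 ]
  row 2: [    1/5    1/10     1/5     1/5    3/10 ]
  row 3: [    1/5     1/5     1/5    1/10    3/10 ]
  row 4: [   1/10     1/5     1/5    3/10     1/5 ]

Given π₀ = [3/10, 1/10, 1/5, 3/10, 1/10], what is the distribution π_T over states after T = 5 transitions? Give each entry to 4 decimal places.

π = [0.1633, 0.1967, 0.1967, 0.2063, 0.2370]

t=0: π = [0.3000, 0.1000, 0.2000, 0.3000, 0.1000]
t=1: π = [0.1400, 0.2100, 0.2200, 0.1600, 0.2700]
t=2: π = [0.1660, 0.1920, 0.1930, 0.2180, 0.2310]
t=3: π = [0.1629, 0.1973, 0.1974, 0.2039, 0.2385]
t=4: π = [0.1633, 0.1966, 0.1966, 0.2069, 0.2367]
t=5: π = [0.1633, 0.1967, 0.1967, 0.2063, 0.2370]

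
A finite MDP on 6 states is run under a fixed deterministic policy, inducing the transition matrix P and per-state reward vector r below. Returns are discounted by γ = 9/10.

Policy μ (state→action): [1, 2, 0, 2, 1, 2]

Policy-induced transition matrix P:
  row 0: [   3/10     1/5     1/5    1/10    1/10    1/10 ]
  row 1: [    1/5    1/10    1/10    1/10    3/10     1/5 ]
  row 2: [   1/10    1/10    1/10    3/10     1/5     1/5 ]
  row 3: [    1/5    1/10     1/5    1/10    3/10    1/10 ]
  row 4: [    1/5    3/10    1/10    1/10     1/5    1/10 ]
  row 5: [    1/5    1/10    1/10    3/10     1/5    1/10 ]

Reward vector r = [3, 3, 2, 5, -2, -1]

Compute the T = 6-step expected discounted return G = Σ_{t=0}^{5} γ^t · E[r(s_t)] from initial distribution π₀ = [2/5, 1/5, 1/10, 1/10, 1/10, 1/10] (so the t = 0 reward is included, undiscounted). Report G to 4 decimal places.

G = 8.1573

t=0: π = [0.4000, 0.2000, 0.1000, 0.1000, 0.1000, 0.1000], E[r] = 2.2000, γ^t·E[r] = 2.200000, running G = 2.200000
t=1: π = [0.2300, 0.1600, 0.1500, 0.1400, 0.1900, 0.1300], E[r] = 1.6600, γ^t·E[r] = 1.494000, running G = 3.694000
t=2: π = [0.2080, 0.1610, 0.1370, 0.1560, 0.2070, 0.1310], E[r] = 1.6160, γ^t·E[r] = 1.308960, running G = 5.002960
t=3: π = [0.2071, 0.1622, 0.1364, 0.1536, 0.2109, 0.1298], E[r] = 1.5971, γ^t·E[r] = 1.164286, running G = 6.167246
t=4: π = [0.2071, 0.1629, 0.1361, 0.1532, 0.2109, 0.1299], E[r] = 1.5966, γ^t·E[r] = 1.047542, running G = 7.214788
t=5: π = [0.2071, 0.1629, 0.1360, 0.1532, 0.2109, 0.1299], E[r] = 1.5962, γ^t·E[r] = 0.942556, running G = 8.157344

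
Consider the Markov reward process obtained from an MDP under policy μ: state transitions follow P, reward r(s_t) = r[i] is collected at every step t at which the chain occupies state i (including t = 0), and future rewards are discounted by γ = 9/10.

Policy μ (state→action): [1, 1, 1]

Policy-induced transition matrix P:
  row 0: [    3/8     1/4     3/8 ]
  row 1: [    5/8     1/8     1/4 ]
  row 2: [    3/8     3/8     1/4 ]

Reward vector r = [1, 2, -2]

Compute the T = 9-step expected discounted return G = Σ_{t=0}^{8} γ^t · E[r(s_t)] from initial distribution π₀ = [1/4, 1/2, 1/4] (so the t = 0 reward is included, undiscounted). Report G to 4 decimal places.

t=0: π = [0.2500, 0.5000, 0.2500], E[r] = 0.7500, γ^t·E[r] = 0.750000, running G = 0.750000
t=1: π = [0.5000, 0.2188, 0.2813], E[r] = 0.3750, γ^t·E[r] = 0.337500, running G = 1.087500
t=2: π = [0.4297, 0.2578, 0.3125], E[r] = 0.3203, γ^t·E[r] = 0.259453, running G = 1.346953
t=3: π = [0.4395, 0.2568, 0.3037], E[r] = 0.3457, γ^t·E[r] = 0.252018, running G = 1.598971
t=4: π = [0.4392, 0.2559, 0.3049], E[r] = 0.3411, γ^t·E[r] = 0.223772, running G = 1.822743
t=5: π = [0.4390, 0.2561, 0.3049], E[r] = 0.3414, γ^t·E[r] = 0.201611, running G = 2.024354
t=6: π = [0.4390, 0.2561, 0.3049], E[r] = 0.3415, γ^t·E[r] = 0.181479, running G = 2.205833
t=7: π = [0.4390, 0.2561, 0.3049], E[r] = 0.3415, γ^t·E[r] = 0.163319, running G = 2.369152
t=8: π = [0.4390, 0.2561, 0.3049], E[r] = 0.3415, γ^t·E[r] = 0.146989, running G = 2.516141

G = 2.5161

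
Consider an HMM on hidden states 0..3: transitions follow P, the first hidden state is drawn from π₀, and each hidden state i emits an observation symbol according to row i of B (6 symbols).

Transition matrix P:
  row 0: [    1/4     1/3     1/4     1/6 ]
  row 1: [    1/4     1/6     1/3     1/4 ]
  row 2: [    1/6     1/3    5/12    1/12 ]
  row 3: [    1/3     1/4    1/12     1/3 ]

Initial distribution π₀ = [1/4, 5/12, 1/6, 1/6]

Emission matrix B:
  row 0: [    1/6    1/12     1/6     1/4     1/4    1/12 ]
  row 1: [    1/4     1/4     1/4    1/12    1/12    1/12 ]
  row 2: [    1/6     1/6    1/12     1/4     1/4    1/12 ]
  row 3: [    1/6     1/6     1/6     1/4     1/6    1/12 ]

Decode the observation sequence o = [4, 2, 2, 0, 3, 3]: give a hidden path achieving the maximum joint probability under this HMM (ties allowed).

t=0: δ = [6.250e-02, 3.472e-02, 4.167e-02, 2.778e-02]  (obs o_0=4)
t=1: δ = [2.604e-03, 5.208e-03, 1.447e-03, 1.736e-03]  ψ = [0, 0, 2, 0]  (obs o_1=2)
t=2: δ = [2.170e-04, 2.170e-04, 1.447e-04, 2.170e-04]  ψ = [1, 0, 1, 1]  (obs o_2=2)
t=3: δ = [1.206e-05, 1.808e-05, 1.206e-05, 1.206e-05]  ψ = [3, 0, 1, 3]  (obs o_3=0)
t=4: δ = [1.130e-06, 3.349e-07, 1.507e-06, 1.130e-06]  ψ = [1, 0, 1, 1]  (obs o_4=3)
t=5: δ = [9.419e-08, 4.186e-08, 1.570e-07, 9.419e-08]  ψ = [3, 2, 2, 3]  (obs o_5=3)
backtrack: best end state = 2; path = [0, 1, 0, 1, 2, 2]

path = [0, 1, 0, 1, 2, 2]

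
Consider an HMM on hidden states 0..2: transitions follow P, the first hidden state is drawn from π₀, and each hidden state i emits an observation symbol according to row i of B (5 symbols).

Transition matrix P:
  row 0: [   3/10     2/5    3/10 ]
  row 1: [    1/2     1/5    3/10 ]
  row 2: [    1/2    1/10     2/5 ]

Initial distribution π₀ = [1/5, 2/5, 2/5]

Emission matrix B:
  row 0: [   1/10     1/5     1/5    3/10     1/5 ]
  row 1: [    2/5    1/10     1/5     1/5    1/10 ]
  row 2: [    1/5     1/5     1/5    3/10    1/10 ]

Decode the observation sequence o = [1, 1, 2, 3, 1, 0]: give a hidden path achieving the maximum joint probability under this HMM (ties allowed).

t=0: δ = [4.000e-02, 4.000e-02, 8.000e-02]  (obs o_0=1)
t=1: δ = [8.000e-03, 1.600e-03, 6.400e-03]  ψ = [2, 0, 2]  (obs o_1=1)
t=2: δ = [6.400e-04, 6.400e-04, 5.120e-04]  ψ = [2, 0, 2]  (obs o_2=2)
t=3: δ = [9.600e-05, 5.120e-05, 6.144e-05]  ψ = [1, 0, 2]  (obs o_3=3)
t=4: δ = [6.144e-06, 3.840e-06, 5.760e-06]  ψ = [2, 0, 0]  (obs o_4=1)
t=5: δ = [2.880e-07, 9.830e-07, 4.608e-07]  ψ = [2, 0, 2]  (obs o_5=0)
backtrack: best end state = 1; path = [2, 2, 2, 2, 0, 1]

path = [2, 2, 2, 2, 0, 1]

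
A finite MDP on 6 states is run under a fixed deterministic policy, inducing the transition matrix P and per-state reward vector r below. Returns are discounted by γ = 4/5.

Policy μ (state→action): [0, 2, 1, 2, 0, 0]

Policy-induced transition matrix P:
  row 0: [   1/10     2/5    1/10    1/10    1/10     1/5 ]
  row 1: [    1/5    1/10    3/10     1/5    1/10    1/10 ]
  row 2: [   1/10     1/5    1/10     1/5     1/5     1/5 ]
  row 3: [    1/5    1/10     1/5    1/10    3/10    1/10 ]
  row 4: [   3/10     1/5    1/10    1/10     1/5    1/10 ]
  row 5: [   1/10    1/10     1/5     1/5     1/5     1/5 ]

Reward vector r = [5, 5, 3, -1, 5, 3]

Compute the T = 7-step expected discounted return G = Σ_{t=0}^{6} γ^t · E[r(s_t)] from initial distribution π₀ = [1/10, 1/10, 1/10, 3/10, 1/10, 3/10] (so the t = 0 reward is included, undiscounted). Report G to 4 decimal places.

G = 12.6322

t=0: π = [0.1000, 0.1000, 0.1000, 0.3000, 0.1000, 0.3000], E[r] = 2.4000, γ^t·E[r] = 2.400000, running G = 2.400000
t=1: π = [0.1600, 0.1500, 0.1800, 0.1500, 0.2100, 0.1500], E[r] = 3.4400, γ^t·E[r] = 2.752000, running G = 5.152000
t=2: π = [0.1720, 0.1870, 0.1600, 0.1480, 0.1840, 0.1490], E[r] = 3.4940, γ^t·E[r] = 2.236160, running G = 7.388160
t=3: π = [0.1703, 0.1860, 0.1671, 0.1496, 0.1789, 0.1481], E[r] = 3.4720, γ^t·E[r] = 1.777664, running G = 9.165824
t=4: π = [0.1693, 0.1857, 0.1670, 0.1501, 0.1793, 0.1486], E[r] = 3.4682, γ^t·E[r] = 1.420591, running G = 10.586415
t=5: π = [0.1694, 0.1854, 0.1670, 0.1501, 0.1795, 0.1485], E[r] = 3.4683, γ^t·E[r] = 1.136490, running G = 11.722905
t=6: π = [0.1695, 0.1855, 0.1669, 0.1501, 0.1795, 0.1485], E[r] = 3.4686, γ^t·E[r] = 0.909263, running G = 12.632168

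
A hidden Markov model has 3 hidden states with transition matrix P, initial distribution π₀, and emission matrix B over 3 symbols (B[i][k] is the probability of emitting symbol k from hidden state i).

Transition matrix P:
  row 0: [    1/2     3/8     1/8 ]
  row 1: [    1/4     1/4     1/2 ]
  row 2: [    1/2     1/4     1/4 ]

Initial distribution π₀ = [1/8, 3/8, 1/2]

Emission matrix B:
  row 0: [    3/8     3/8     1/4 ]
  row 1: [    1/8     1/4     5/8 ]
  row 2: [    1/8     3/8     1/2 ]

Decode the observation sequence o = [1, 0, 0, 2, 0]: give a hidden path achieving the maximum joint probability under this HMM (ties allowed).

path = [2, 0, 0, 0, 0]

t=0: δ = [4.688e-02, 9.375e-02, 1.875e-01]  (obs o_0=1)
t=1: δ = [3.516e-02, 5.859e-03, 5.859e-03]  ψ = [2, 2, 1]  (obs o_1=0)
t=2: δ = [6.592e-03, 1.648e-03, 5.493e-04]  ψ = [0, 0, 0]  (obs o_2=0)
t=3: δ = [8.240e-04, 1.545e-03, 4.120e-04]  ψ = [0, 0, 0]  (obs o_3=2)
t=4: δ = [1.545e-04, 4.828e-05, 9.656e-05]  ψ = [0, 1, 1]  (obs o_4=0)
backtrack: best end state = 0; path = [2, 0, 0, 0, 0]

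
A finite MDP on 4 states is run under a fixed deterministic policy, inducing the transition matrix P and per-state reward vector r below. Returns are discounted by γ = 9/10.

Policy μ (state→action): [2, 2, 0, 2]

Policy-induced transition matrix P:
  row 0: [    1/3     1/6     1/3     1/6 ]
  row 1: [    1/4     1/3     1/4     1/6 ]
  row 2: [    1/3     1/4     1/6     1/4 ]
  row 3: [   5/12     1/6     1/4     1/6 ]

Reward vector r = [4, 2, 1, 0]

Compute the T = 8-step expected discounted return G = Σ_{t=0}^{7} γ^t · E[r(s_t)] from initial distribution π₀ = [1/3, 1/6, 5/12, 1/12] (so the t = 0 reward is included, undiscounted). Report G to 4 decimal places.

G = 11.5896

t=0: π = [0.3333, 0.1667, 0.4167, 0.0833], E[r] = 2.0833, γ^t·E[r] = 2.083333, running G = 2.083333
t=1: π = [0.3264, 0.2292, 0.2431, 0.2014], E[r] = 2.0069, γ^t·E[r] = 1.806250, running G = 3.889583
t=2: π = [0.3310, 0.2251, 0.2569, 0.1869], E[r] = 2.0313, γ^t·E[r] = 1.645313, running G = 5.534896
t=3: π = [0.3302, 0.2256, 0.2562, 0.1881], E[r] = 2.0280, γ^t·E[r] = 1.478391, running G = 7.013286
t=4: π = [0.3302, 0.2256, 0.2562, 0.1880], E[r] = 2.0282, γ^t·E[r] = 1.330715, running G = 8.344001
t=5: π = [0.3302, 0.2256, 0.2562, 0.1880], E[r] = 2.0282, γ^t·E[r] = 1.197633, running G = 9.541635
t=6: π = [0.3302, 0.2256, 0.2562, 0.1880], E[r] = 2.0282, γ^t·E[r] = 1.077870, running G = 10.619504
t=7: π = [0.3302, 0.2256, 0.2562, 0.1880], E[r] = 2.0282, γ^t·E[r] = 0.970083, running G = 11.589587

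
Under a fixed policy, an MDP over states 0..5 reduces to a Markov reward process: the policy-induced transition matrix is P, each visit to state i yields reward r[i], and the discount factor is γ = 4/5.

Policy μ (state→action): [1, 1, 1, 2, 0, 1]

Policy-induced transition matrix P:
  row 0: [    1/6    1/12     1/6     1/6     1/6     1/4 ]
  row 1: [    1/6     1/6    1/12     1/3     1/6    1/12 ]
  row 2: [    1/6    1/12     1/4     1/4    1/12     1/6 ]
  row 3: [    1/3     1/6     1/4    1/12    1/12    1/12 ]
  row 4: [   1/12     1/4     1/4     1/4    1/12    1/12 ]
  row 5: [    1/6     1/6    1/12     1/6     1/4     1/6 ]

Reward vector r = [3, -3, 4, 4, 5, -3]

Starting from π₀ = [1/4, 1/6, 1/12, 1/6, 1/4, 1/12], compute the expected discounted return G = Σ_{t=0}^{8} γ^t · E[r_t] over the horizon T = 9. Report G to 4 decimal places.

t=0: π = [0.2500, 0.1667, 0.0833, 0.1667, 0.2500, 0.0833], E[r] = 2.2500, γ^t·E[r] = 2.250000, running G = 2.250000
t=1: π = [0.1736, 0.1597, 0.1875, 0.2083, 0.1319, 0.1389], E[r] = 1.8681, γ^t·E[r] = 1.494444, running G = 3.744444
t=2: π = [0.1904, 0.1476, 0.1858, 0.2025, 0.1343, 0.1395], E[r] = 1.9346, γ^t·E[r] = 1.238148, running G = 4.982593
t=3: π = [0.1892, 0.1465, 0.1863, 0.2011, 0.1347, 0.1422], E[r] = 1.9248, γ^t·E[r] = 0.985481, running G = 5.968074
t=4: π = [0.1889, 0.1466, 0.1861, 0.2011, 0.1350, 0.1422], E[r] = 1.9241, γ^t·E[r] = 0.788128, running G = 6.756202
t=5: π = [0.1889, 0.1467, 0.1861, 0.2011, 0.1350, 0.1422], E[r] = 1.9241, γ^t·E[r] = 0.630497, running G = 7.386699
t=6: π = [0.1889, 0.1467, 0.1861, 0.2011, 0.1350, 0.1422], E[r] = 1.9242, γ^t·E[r] = 0.504407, running G = 7.891106
t=7: π = [0.1889, 0.1467, 0.1861, 0.2011, 0.1350, 0.1422], E[r] = 1.9242, γ^t·E[r] = 0.403526, running G = 8.294633
t=8: π = [0.1889, 0.1467, 0.1861, 0.2011, 0.1350, 0.1422], E[r] = 1.9242, γ^t·E[r] = 0.322821, running G = 8.617453

G = 8.6175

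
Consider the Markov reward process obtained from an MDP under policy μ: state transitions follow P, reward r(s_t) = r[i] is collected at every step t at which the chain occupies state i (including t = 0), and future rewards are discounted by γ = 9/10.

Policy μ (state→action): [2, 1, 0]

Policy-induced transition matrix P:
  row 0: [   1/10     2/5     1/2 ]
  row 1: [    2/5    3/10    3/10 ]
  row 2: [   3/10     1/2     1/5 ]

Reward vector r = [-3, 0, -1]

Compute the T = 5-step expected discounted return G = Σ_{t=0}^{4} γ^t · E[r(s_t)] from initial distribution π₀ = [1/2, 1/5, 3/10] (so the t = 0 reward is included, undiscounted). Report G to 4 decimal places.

t=0: π = [0.5000, 0.2000, 0.3000], E[r] = -1.8000, γ^t·E[r] = -1.800000, running G = -1.800000
t=1: π = [0.2200, 0.4100, 0.3700], E[r] = -1.0300, γ^t·E[r] = -0.927000, running G = -2.727000
t=2: π = [0.2970, 0.3960, 0.3070], E[r] = -1.1980, γ^t·E[r] = -0.970380, running G = -3.697380
t=3: π = [0.2802, 0.3911, 0.3287], E[r] = -1.1693, γ^t·E[r] = -0.852420, running G = -4.549800
t=4: π = [0.2831, 0.3938, 0.3232], E[r] = -1.1724, γ^t·E[r] = -0.769199, running G = -5.318998

G = -5.3190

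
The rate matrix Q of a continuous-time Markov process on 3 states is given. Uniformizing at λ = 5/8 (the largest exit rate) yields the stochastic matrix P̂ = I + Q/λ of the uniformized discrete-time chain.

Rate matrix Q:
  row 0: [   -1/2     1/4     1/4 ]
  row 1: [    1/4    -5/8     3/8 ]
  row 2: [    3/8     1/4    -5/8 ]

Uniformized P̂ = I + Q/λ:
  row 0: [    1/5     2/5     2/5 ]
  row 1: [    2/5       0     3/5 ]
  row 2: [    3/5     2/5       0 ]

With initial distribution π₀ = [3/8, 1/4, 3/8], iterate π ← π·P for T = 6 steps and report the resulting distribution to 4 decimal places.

π = [0.3873, 0.2856, 0.3272]

t=0: π = [0.3750, 0.2500, 0.3750]
t=1: π = [0.4000, 0.3000, 0.3000]
t=2: π = [0.3800, 0.2800, 0.3400]
t=3: π = [0.3920, 0.2880, 0.3200]
t=4: π = [0.3856, 0.2848, 0.3296]
t=5: π = [0.3888, 0.2861, 0.3251]
t=6: π = [0.3873, 0.2856, 0.3272]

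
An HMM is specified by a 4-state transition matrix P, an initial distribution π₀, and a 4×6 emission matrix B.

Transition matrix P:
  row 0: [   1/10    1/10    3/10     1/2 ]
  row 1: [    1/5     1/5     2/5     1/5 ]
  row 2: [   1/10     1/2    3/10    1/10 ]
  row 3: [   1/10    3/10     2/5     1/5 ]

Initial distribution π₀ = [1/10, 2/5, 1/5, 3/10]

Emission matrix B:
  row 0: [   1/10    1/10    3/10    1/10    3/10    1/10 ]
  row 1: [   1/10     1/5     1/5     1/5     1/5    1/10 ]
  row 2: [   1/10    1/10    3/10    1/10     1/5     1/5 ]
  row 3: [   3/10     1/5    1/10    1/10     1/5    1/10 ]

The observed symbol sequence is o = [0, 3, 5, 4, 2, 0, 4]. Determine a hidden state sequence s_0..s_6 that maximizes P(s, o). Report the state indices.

path = [3, 1, 2, 1, 0, 3, 2]

t=0: δ = [1.000e-02, 4.000e-02, 2.000e-02, 9.000e-02]  (obs o_0=0)
t=1: δ = [9.000e-04, 5.400e-03, 3.600e-03, 1.800e-03]  ψ = [3, 3, 3, 3]  (obs o_1=3)
t=2: δ = [1.080e-04, 1.800e-04, 4.320e-04, 1.080e-04]  ψ = [1, 2, 1, 1]  (obs o_2=5)
t=3: δ = [1.296e-05, 4.320e-05, 2.592e-05, 1.080e-05]  ψ = [2, 2, 2, 0]  (obs o_3=4)
t=4: δ = [2.592e-06, 2.592e-06, 5.184e-06, 8.640e-07]  ψ = [1, 2, 1, 1]  (obs o_4=2)
t=5: δ = [5.184e-08, 2.592e-07, 1.555e-07, 3.888e-07]  ψ = [1, 2, 2, 0]  (obs o_5=0)
t=6: δ = [1.555e-08, 2.333e-08, 3.110e-08, 1.555e-08]  ψ = [1, 3, 3, 3]  (obs o_6=4)
backtrack: best end state = 2; path = [3, 1, 2, 1, 0, 3, 2]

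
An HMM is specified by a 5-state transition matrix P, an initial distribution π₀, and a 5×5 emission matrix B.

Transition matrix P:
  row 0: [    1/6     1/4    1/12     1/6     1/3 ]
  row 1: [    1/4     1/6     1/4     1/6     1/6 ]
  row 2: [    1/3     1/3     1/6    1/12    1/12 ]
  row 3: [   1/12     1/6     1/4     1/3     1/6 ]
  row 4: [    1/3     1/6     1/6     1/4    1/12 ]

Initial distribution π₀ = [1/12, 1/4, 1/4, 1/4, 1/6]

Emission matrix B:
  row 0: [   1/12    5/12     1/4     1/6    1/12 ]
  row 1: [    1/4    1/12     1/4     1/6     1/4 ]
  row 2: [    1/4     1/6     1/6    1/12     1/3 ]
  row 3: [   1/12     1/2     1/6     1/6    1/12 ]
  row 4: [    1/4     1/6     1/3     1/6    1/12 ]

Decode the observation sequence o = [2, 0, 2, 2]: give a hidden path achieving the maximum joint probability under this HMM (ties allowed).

path = [1, 2, 0, 4]

t=0: δ = [2.083e-02, 6.250e-02, 4.167e-02, 4.167e-02, 5.556e-02]  (obs o_0=2)
t=1: δ = [1.543e-03, 3.472e-03, 3.906e-03, 1.157e-03, 2.604e-03]  ψ = [4, 2, 1, 3, 1]  (obs o_1=0)
t=2: δ = [3.255e-04, 3.255e-04, 1.447e-04, 1.085e-04, 1.929e-04]  ψ = [2, 2, 1, 4, 1]  (obs o_2=2)
t=3: δ = [2.035e-05, 2.035e-05, 1.356e-05, 9.042e-06, 3.617e-05]  ψ = [1, 0, 1, 0, 0]  (obs o_3=2)
backtrack: best end state = 4; path = [1, 2, 0, 4]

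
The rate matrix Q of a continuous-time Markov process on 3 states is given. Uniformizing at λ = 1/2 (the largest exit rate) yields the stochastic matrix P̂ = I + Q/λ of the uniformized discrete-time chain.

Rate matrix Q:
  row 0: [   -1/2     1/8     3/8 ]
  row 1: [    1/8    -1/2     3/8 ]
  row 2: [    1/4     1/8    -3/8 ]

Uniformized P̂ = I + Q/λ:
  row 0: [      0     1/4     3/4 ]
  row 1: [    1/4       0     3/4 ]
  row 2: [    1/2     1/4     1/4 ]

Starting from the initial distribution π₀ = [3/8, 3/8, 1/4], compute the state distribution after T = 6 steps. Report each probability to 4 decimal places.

t=0: π = [0.3750, 0.3750, 0.2500]
t=1: π = [0.2188, 0.1563, 0.6250]
t=2: π = [0.3516, 0.2109, 0.4375]
t=3: π = [0.2715, 0.1973, 0.5313]
t=4: π = [0.3149, 0.2007, 0.4844]
t=5: π = [0.2924, 0.1998, 0.5078]
t=6: π = [0.3039, 0.2000, 0.4961]

π = [0.3039, 0.2000, 0.4961]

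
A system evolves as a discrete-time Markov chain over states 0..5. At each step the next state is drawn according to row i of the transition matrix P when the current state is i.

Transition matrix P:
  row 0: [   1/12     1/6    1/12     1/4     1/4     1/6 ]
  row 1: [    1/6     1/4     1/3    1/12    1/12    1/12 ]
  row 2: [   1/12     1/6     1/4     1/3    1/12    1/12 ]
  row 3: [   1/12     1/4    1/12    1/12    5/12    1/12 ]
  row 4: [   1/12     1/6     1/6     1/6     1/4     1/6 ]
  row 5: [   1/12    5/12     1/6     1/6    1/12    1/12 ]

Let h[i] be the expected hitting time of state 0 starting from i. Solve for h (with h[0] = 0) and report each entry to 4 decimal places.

First-step conditioning: h[0] = 0; for i ≠ 0, h[i] = 1 + Σ_k P[i][k]·h[k].
  h[1] = 1 + 1/4·h[1] + 1/3·h[2] + 1/12·h[3] + 1/12·h[4] + 1/12·h[5]
  h[2] = 1 + 1/6·h[1] + 1/4·h[2] + 1/3·h[3] + 1/12·h[4] + 1/12·h[5]
  h[3] = 1 + 1/4·h[1] + 1/12·h[2] + 1/12·h[3] + 5/12·h[4] + 1/12·h[5]
  h[4] = 1 + 1/6·h[1] + 1/6·h[2] + 1/6·h[3] + 1/4·h[4] + 1/6·h[5]
  h[5] = 1 + 5/12·h[1] + 1/6·h[2] + 1/6·h[3] + 1/12·h[4] + 1/12·h[5]
Solving the 5×5 linear system over states ≠ 0 gives exactly h = [0, 233232/26149, 256080/26149, 254496/26149, 255852/26149, 250632/26149] (h[0] = 0 is the target).

h = [0.0000, 8.9193, 9.7931, 9.7325, 9.7844, 9.5848]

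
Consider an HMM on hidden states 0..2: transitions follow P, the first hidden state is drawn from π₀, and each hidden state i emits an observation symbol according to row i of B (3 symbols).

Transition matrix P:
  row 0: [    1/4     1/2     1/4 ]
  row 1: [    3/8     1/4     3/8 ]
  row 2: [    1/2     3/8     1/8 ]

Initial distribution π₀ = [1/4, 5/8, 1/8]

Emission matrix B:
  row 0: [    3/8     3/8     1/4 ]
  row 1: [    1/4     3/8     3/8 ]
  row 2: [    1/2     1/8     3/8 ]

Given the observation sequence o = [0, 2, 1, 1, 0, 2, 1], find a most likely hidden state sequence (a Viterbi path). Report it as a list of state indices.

t=0: δ = [9.375e-02, 1.562e-01, 6.250e-02]  (obs o_0=0)
t=1: δ = [1.465e-02, 1.758e-02, 2.197e-02]  ψ = [1, 0, 1]  (obs o_1=2)
t=2: δ = [4.120e-03, 3.090e-03, 8.240e-04]  ψ = [2, 2, 1]  (obs o_2=1)
t=3: δ = [4.345e-04, 7.725e-04, 1.448e-04]  ψ = [1, 0, 1]  (obs o_3=1)
t=4: δ = [1.086e-04, 5.431e-05, 1.448e-04]  ψ = [1, 0, 1]  (obs o_4=0)
t=5: δ = [1.810e-05, 2.037e-05, 1.018e-05]  ψ = [2, 0, 0]  (obs o_5=2)
t=6: δ = [2.864e-06, 3.395e-06, 9.548e-07]  ψ = [1, 0, 1]  (obs o_6=1)
backtrack: best end state = 1; path = [1, 2, 0, 1, 2, 0, 1]

path = [1, 2, 0, 1, 2, 0, 1]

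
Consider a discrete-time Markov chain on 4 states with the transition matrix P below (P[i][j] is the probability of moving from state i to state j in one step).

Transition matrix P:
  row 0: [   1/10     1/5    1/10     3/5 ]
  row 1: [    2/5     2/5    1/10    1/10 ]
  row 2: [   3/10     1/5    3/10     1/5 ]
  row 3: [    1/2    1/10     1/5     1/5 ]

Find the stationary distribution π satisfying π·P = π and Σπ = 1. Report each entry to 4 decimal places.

π = [0.3187, 0.2117, 0.1633, 0.3063]

Balance equations π_j = Σ_i π_i·P[i][j]:
  π_0 = 1/10·π_0 + 2/5·π_1 + 3/10·π_2 + 1/2·π_3
  π_1 = 1/5·π_0 + 2/5·π_1 + 1/5·π_2 + 1/10·π_3
  π_2 = 1/10·π_0 + 1/10·π_1 + 3/10·π_2 + 1/5·π_3
  normalize: π_0 + π_1 + π_2 + π_3 = 1
Solving the linear system gives exactly π = [283/888, 47/222, 145/888, 34/111].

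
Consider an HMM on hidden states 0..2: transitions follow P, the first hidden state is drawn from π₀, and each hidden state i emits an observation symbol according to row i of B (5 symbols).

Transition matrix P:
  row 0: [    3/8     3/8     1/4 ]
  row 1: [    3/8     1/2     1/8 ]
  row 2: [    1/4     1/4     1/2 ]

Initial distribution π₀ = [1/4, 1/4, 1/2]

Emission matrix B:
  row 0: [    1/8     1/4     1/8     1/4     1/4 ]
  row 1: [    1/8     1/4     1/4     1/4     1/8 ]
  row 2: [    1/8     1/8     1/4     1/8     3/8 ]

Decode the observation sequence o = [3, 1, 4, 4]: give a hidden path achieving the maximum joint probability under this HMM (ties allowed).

path = [2, 2, 2, 2]

t=0: δ = [6.250e-02, 6.250e-02, 6.250e-02]  (obs o_0=3)
t=1: δ = [5.859e-03, 7.812e-03, 3.906e-03]  ψ = [0, 1, 2]  (obs o_1=1)
t=2: δ = [7.324e-04, 4.883e-04, 7.324e-04]  ψ = [1, 1, 2]  (obs o_2=4)
t=3: δ = [6.866e-05, 3.433e-05, 1.373e-04]  ψ = [0, 0, 2]  (obs o_3=4)
backtrack: best end state = 2; path = [2, 2, 2, 2]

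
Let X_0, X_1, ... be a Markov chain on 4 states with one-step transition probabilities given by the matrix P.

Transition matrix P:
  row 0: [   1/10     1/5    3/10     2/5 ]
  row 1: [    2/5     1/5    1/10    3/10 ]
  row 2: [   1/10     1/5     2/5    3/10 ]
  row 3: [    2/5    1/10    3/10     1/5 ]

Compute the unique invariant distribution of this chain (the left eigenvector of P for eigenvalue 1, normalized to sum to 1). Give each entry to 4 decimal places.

π = [0.2395, 0.1705, 0.2954, 0.2945]

Balance equations π_j = Σ_i π_i·P[i][j]:
  π_0 = 1/10·π_0 + 2/5·π_1 + 1/10·π_2 + 2/5·π_3
  π_1 = 1/5·π_0 + 1/5·π_1 + 1/5·π_2 + 1/10·π_3
  π_2 = 3/10·π_0 + 1/10·π_1 + 2/5·π_2 + 3/10·π_3
  normalize: π_0 + π_1 + π_2 + π_3 = 1
Solving the linear system gives exactly π = [257/1073, 183/1073, 317/1073, 316/1073].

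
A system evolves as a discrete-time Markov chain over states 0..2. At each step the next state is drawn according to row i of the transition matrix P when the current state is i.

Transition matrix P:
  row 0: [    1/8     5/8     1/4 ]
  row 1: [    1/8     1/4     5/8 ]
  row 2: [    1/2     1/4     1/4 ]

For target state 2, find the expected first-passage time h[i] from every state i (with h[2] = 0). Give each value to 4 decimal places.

First-step conditioning: h[2] = 0; for i ≠ 2, h[i] = 1 + Σ_k P[i][k]·h[k].
  h[0] = 1 + 1/8·h[0] + 5/8·h[1]
  h[1] = 1 + 1/8·h[0] + 1/4·h[1]
Solving the 2×2 linear system over states ≠ 2 gives exactly h = [88/37, 64/37, 0] (h[2] = 0 is the target).

h = [2.3784, 1.7297, 0.0000]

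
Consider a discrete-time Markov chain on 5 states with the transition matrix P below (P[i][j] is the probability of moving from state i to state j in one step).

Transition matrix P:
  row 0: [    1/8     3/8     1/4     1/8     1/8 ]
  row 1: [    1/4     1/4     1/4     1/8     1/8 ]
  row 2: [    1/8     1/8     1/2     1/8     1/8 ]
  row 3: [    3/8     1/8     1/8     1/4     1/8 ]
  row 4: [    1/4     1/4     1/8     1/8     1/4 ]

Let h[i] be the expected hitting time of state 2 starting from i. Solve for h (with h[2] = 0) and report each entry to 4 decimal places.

h = [4.6667, 4.6667, 0.0000, 5.3333, 5.3333]

First-step conditioning: h[2] = 0; for i ≠ 2, h[i] = 1 + Σ_k P[i][k]·h[k].
  h[0] = 1 + 1/8·h[0] + 3/8·h[1] + 1/8·h[3] + 1/8·h[4]
  h[1] = 1 + 1/4·h[0] + 1/4·h[1] + 1/8·h[3] + 1/8·h[4]
  h[3] = 1 + 3/8·h[0] + 1/8·h[1] + 1/4·h[3] + 1/8·h[4]
  h[4] = 1 + 1/4·h[0] + 1/4·h[1] + 1/8·h[3] + 1/4·h[4]
Solving the 4×4 linear system over states ≠ 2 gives exactly h = [14/3, 14/3, 0, 16/3, 16/3] (h[2] = 0 is the target).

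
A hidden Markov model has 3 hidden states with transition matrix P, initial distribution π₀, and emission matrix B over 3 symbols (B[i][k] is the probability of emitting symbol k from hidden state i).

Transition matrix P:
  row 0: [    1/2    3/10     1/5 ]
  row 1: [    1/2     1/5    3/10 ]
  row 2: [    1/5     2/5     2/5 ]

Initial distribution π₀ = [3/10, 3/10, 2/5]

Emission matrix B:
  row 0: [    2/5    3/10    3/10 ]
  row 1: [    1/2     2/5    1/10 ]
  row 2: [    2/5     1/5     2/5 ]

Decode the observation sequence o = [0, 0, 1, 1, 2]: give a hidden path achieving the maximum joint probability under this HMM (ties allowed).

path = [2, 1, 0, 0, 0]

t=0: δ = [1.200e-01, 1.500e-01, 1.600e-01]  (obs o_0=0)
t=1: δ = [3.000e-02, 3.200e-02, 2.560e-02]  ψ = [1, 2, 2]  (obs o_1=0)
t=2: δ = [4.800e-03, 4.096e-03, 2.048e-03]  ψ = [1, 2, 2]  (obs o_2=1)
t=3: δ = [7.200e-04, 5.760e-04, 2.458e-04]  ψ = [0, 0, 1]  (obs o_3=1)
t=4: δ = [1.080e-04, 2.160e-05, 6.912e-05]  ψ = [0, 0, 1]  (obs o_4=2)
backtrack: best end state = 0; path = [2, 1, 0, 0, 0]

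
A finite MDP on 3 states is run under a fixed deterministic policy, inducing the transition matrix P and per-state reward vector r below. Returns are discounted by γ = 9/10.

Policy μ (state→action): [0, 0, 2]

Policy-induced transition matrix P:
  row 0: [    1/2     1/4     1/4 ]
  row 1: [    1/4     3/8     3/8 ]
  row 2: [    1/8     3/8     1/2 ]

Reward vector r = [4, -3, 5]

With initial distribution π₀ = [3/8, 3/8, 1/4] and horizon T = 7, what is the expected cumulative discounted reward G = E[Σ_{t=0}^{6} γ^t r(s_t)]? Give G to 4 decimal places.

t=0: π = [0.3750, 0.3750, 0.2500], E[r] = 1.6250, γ^t·E[r] = 1.625000, running G = 1.625000
t=1: π = [0.3125, 0.3281, 0.3594], E[r] = 2.0625, γ^t·E[r] = 1.856250, running G = 3.481250
t=2: π = [0.2832, 0.3359, 0.3809], E[r] = 2.0293, γ^t·E[r] = 1.643730, running G = 5.124980
t=3: π = [0.2732, 0.3396, 0.3872], E[r] = 2.0100, γ^t·E[r] = 1.465297, running G = 6.590278
t=4: π = [0.2699, 0.3409, 0.3893], E[r] = 2.0033, γ^t·E[r] = 1.314362, running G = 7.904640
t=5: π = [0.2688, 0.3413, 0.3899], E[r] = 2.0011, γ^t·E[r] = 1.181617, running G = 9.086257
t=6: π = [0.2685, 0.3414, 0.3901], E[r] = 2.0004, γ^t·E[r] = 1.063070, running G = 10.149327

G = 10.1493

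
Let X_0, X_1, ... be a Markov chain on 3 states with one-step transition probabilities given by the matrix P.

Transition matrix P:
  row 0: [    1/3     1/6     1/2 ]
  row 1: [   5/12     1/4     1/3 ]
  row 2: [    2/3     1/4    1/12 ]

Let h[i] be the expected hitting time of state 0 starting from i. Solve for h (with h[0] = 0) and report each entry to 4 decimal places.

First-step conditioning: h[0] = 0; for i ≠ 0, h[i] = 1 + Σ_k P[i][k]·h[k].
  h[1] = 1 + 1/4·h[1] + 1/3·h[2]
  h[2] = 1 + 1/4·h[1] + 1/12·h[2]
Solving the 2×2 linear system over states ≠ 0 gives exactly h = [0, 60/29, 48/29] (h[0] = 0 is the target).

h = [0.0000, 2.0690, 1.6552]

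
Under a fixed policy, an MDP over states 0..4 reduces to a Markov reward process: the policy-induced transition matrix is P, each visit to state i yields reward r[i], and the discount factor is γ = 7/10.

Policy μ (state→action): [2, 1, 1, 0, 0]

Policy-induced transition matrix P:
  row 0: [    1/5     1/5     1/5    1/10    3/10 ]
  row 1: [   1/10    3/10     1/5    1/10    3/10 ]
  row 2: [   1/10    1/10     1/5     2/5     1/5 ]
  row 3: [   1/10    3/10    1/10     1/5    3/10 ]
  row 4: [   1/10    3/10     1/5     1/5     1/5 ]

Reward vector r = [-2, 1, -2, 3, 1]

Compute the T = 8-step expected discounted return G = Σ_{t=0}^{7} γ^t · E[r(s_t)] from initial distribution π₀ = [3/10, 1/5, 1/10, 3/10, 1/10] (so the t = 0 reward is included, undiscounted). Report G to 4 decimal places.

t=0: π = [0.3000, 0.2000, 0.1000, 0.3000, 0.1000], E[r] = 0.4000, γ^t·E[r] = 0.400000, running G = 0.400000
t=1: π = [0.1300, 0.2500, 0.1700, 0.1700, 0.2800], E[r] = 0.4400, γ^t·E[r] = 0.308000, running G = 0.708000
t=2: π = [0.1130, 0.2530, 0.1830, 0.1960, 0.2550], E[r] = 0.5040, γ^t·E[r] = 0.246960, running G = 0.954960
t=3: π = [0.1113, 0.2521, 0.1804, 0.2000, 0.2562], E[r] = 0.5249, γ^t·E[r] = 0.180041, running G = 1.135001
t=4: π = [0.1111, 0.2528, 0.1800, 0.1997, 0.2563], E[r] = 0.5261, γ^t·E[r] = 0.126314, running G = 1.261315
t=5: π = [0.1111, 0.2529, 0.1800, 0.1996, 0.2564], E[r] = 0.5258, γ^t·E[r] = 0.088371, running G = 1.349686
t=6: π = [0.1111, 0.2529, 0.1800, 0.1996, 0.2564], E[r] = 0.5258, γ^t·E[r] = 0.061855, running G = 1.411541
t=7: π = [0.1111, 0.2529, 0.1800, 0.1996, 0.2564], E[r] = 0.5258, γ^t·E[r] = 0.043299, running G = 1.454840

G = 1.4548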